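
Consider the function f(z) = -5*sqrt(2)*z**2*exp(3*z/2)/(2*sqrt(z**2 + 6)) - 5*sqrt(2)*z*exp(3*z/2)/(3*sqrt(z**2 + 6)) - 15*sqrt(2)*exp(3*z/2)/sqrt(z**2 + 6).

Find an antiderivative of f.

An antiderivative is F(z) = -10*sqrt(z**2/2 + 3)*exp(3*z/2)/3.

f has the shape u'v + uv' for u = -10*sqrt(z**2/2 + 3)/3 and v = exp(3*z/2) — it is the derivative of the product u*v.
Check: d/dz[-10*sqrt(z**2/2 + 3)*exp(3*z/2)/3] = sqrt(2)*(-15*z**2*exp(3*z/2) - 10*z*exp(3*z/2) - 90*exp(3*z/2))/(6*sqrt(z**2 + 6)), which equals f(z).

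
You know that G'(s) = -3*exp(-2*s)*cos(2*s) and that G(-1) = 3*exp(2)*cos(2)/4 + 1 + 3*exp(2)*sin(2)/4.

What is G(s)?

Since d/ds undoes antidifferentiation here, G(s) must give back the stated G'(s).
A general antiderivative is -3*exp(-2*s)*sin(2*s)/4 + 3*exp(-2*s)*cos(2*s)/4 + C.
The condition gives C = 3*exp(2)*cos(2)/4 + 1 + 3*exp(2)*sin(2)/4 - (3*exp(2)*cos(2)/4 + 3*exp(2)*sin(2)/4) = 1.
So G(s) = 1 - 3*exp(-2*s)*sin(2*s)/4 + 3*exp(-2*s)*cos(2*s)/4.
Check: d/ds[1 - 3*exp(-2*s)*sin(2*s)/4 + 3*exp(-2*s)*cos(2*s)/4] = -3*exp(-2*s)*cos(2*s) = G'(s).

G(s) = 1 - 3*exp(-2*s)*sin(2*s)/4 + 3*exp(-2*s)*cos(2*s)/4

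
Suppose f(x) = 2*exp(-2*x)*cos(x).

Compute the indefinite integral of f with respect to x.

An antiderivative F(x) passes only if d/dx[F] lands on f(x) exactly.
Check: d/dx[2*exp(-2*x)*sin(x)/5 - 4*exp(-2*x)*cos(x)/5] = 2*exp(-2*x)*cos(x) = f(x).

F(x) = 2*exp(-2*x)*sin(x)/5 - 4*exp(-2*x)*cos(x)/5 + C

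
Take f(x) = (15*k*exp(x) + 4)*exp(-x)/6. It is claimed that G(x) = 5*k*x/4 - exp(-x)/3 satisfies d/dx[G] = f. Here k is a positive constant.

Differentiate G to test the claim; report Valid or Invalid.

Invalid: d/dx[G] - f = (-15*k*exp(x) - 4)*exp(-x)/12, which is not 0.

d/dx[G] = (15*k*exp(x) + 4)*exp(-x)/12
d/dx[G] - f(x) = (-15*k*exp(x) - 4)*exp(-x)/12 != 0.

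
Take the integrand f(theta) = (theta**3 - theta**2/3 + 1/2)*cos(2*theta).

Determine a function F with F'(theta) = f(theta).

Whatever form F(theta) takes, F'(theta) = f(theta) is non-negotiable.
Check: d/dtheta[theta**3*sin(2*theta)/2 - theta**2*sin(2*theta)/6 + 3*theta**2*cos(2*theta)/4 - 3*theta*sin(2*theta)/4 - theta*cos(2*theta)/6 + sin(2*theta)/3 - 3*cos(2*theta)/8] = theta**3*cos(2*theta) - theta**2*cos(2*theta)/3 + cos(2*theta)/2, which equals f(theta).

An antiderivative is F(theta) = theta**3*sin(2*theta)/2 - theta**2*sin(2*theta)/6 + 3*theta**2*cos(2*theta)/4 - 3*theta*sin(2*theta)/4 - theta*cos(2*theta)/6 + sin(2*theta)/3 - 3*cos(2*theta)/8.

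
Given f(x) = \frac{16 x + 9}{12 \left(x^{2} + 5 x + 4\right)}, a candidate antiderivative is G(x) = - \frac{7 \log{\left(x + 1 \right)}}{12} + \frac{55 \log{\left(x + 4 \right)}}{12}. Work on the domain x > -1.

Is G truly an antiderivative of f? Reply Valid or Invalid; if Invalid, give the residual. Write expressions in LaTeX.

Invalid: d/dx[G] - f = \frac{16 x + 9}{6 x^{2} + 30 x + 24}, which is not 0.

d/dx[G] = \frac{16 x + 9}{4 x^{2} + 20 x + 16}
d/dx[G] - f(x) = \frac{16 x + 9}{6 x^{2} + 30 x + 24} != 0.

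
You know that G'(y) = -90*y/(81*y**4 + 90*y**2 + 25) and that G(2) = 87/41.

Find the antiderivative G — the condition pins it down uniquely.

G(y) = 3*(6*y**2 + 5)/(9*y**2 + 5)

The substitution u = 3*y**2 + 5/3 works: G'(y) is exactly (dG/du)*(du/dy) for that inner function.
A general antiderivative is 5/(3*(3*y**2 + 5/3)) + C.
The condition gives C = 87/41 - (5/41) = 2.
So G(y) = 3*(6*y**2 + 5)/(9*y**2 + 5).
Check: d/dy[3*(6*y**2 + 5)/(9*y**2 + 5)] = -90*y/(81*y**4 + 90*y**2 + 25) = G'(y).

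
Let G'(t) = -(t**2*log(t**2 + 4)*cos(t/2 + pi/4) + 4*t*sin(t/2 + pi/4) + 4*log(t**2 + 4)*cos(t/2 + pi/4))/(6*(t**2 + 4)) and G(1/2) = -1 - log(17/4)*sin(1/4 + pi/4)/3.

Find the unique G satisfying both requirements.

G(t) = -(log(t**2 + 4)*sin(t/2 + pi/4) + 3)/3

G'(t) has the shape u'v + uv' for u = -log(t**2 + 4)/3 and v = sin(t/2 + pi/4) — it is the derivative of the product u*v.
A general antiderivative is -log(t**2 + 4)*sin(t/2 + pi/4)/3 + C.
The condition gives C = -1 - log(17/4)*sin(1/4 + pi/4)/3 - (-log(17/4)*sin(1/4 + pi/4)/3) = -1.
So G(t) = -(log(t**2 + 4)*sin(t/2 + pi/4) + 3)/3.
Check: d/dt[-(log(t**2 + 4)*sin(t/2 + pi/4) + 3)/3] = (-t**2*log(t**2 + 4)*cos(t/2 + pi/4) - 4*t*sin(t/2 + pi/4) - 4*log(t**2 + 4)*cos(t/2 + pi/4))/(6*t**2 + 24), which equals G'(t).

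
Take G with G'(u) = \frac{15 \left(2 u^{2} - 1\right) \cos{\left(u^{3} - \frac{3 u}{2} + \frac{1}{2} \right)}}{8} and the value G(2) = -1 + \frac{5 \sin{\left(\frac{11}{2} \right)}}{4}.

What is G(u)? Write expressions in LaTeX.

G(u) = \frac{5 \sin{\left(u^{3} - \frac{3 u}{2} + \frac{1}{2} \right)}}{4} - 1

G'(u) matches the chain-rule pattern g'(h)*h' with inner function h(u) = u^{3} - \frac{3 u}{2} + \frac{1}{2}; substituting w = h(u) collapses the integral.
A general antiderivative is \frac{5 \sin{\left(u^{3} - \frac{3 u}{2} + \frac{1}{2} \right)}}{4} + C.
The condition gives C = -1 + \frac{5 \sin{\left(\frac{11}{2} \right)}}{4} - (\frac{5 \sin{\left(\frac{11}{2} \right)}}{4}) = -1.
So G(u) = \frac{5 \sin{\left(u^{3} - \frac{3 u}{2} + \frac{1}{2} \right)}}{4} - 1.
Check: d/du[\frac{5 \sin{\left(u^{3} - \frac{3 u}{2} + \frac{1}{2} \right)}}{4} - 1] = \frac{15 u^{2} \cos{\left(u^{3} - \frac{3 u}{2} + \frac{1}{2} \right)}}{4} - \frac{15 \cos{\left(u^{3} - \frac{3 u}{2} + \frac{1}{2} \right)}}{8}, which equals G'(u).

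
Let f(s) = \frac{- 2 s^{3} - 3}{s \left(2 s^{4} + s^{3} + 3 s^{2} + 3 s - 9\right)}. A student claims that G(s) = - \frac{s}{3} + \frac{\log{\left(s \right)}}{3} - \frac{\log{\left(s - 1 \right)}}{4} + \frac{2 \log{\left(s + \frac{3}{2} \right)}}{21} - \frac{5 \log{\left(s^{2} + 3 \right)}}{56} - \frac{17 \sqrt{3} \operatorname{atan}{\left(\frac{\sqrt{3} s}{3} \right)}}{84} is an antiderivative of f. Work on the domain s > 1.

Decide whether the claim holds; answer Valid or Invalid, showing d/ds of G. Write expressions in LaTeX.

d/ds[G] = \frac{- 2 s^{5} - s^{4} - 9 s^{3} - 3 s^{2} + 9 s - 9}{6 s^{5} + 3 s^{4} + 9 s^{3} + 9 s^{2} - 27 s}
d/ds[G] - f(s) = - \frac{1}{3} != 0.

Invalid: d/ds[G] - f = - \frac{1}{3}, which is not 0.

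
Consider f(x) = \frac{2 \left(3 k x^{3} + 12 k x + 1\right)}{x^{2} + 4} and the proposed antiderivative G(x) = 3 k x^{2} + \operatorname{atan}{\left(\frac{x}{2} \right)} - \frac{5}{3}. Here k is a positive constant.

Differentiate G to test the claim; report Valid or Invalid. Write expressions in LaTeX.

Valid. The derivative of G reproduces f.

d/dx[G] = \frac{6 k x^{3} + 24 k x + 2}{x^{2} + 4}
This equals f(x) exactly, so the claim holds.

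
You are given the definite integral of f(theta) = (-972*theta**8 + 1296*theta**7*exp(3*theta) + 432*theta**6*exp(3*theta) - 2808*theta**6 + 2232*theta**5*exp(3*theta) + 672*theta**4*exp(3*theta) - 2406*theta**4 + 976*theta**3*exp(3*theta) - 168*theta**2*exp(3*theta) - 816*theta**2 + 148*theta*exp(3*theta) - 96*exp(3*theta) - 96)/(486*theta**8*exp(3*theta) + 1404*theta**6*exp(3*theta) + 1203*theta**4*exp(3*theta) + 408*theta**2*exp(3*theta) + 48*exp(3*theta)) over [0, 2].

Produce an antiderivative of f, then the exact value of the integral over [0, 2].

Any candidate F(theta) must reproduce f(theta) exactly when differentiated.
F(theta) = (18*theta**2*exp(3*theta)*log(2*theta**4 + 4*theta**2 + 1) + 18*theta**2 - 24*theta*exp(3*theta) + 8*exp(3*theta)*log(2*theta**4 + 4*theta**2 + 1) + 6*exp(3*theta) + 8)/(27*theta**2*exp(3*theta) + 12*exp(3*theta)) is an antiderivative of f.
Check: d/dtheta[(18*theta**2*exp(3*theta)*log(2*theta**4 + 4*theta**2 + 1) + 18*theta**2 - 24*theta*exp(3*theta) + 8*exp(3*theta)*log(2*theta**4 + 4*theta**2 + 1) + 6*exp(3*theta) + 8)/(27*theta**2*exp(3*theta) + 12*exp(3*theta))] = (-972*theta**8 + 1296*theta**7*exp(3*theta) + 432*theta**6*exp(3*theta) - 2808*theta**6 + 2232*theta**5*exp(3*theta) + 672*theta**4*exp(3*theta) - 2406*theta**4 + 976*theta**3*exp(3*theta) - 168*theta**2*exp(3*theta) - 816*theta**2 + 148*theta*exp(3*theta) - 96*exp(3*theta) - 96)/(486*theta**8*exp(3*theta) + 1404*theta**6*exp(3*theta) + 1203*theta**4*exp(3*theta) + 408*theta**2*exp(3*theta) + 48*exp(3*theta)) = f(theta).
F(2) = -7/20 + 2*exp(-6)/3 + 2*log(49)/3; F(0) = 7/6.
Integral = F(2) - F(0) = -91/60 + 2*exp(-6)/3 + 2*log(49)/3.

Antiderivative: F(theta) = (18*theta**2*exp(3*theta)*log(2*theta**4 + 4*theta**2 + 1) + 18*theta**2 - 24*theta*exp(3*theta) + 8*exp(3*theta)*log(2*theta**4 + 4*theta**2 + 1) + 6*exp(3*theta) + 8)/(27*theta**2*exp(3*theta) + 12*exp(3*theta)); value = -91/60 + 2*exp(-6)/3 + 2*log(49)/3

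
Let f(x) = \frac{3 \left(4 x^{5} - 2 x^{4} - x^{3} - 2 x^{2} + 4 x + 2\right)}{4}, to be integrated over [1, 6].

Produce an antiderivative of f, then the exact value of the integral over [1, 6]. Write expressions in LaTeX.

Recover f(x) by differentiating a candidate F(x); any mismatch rules it out.
F(x) = \frac{x \left(40 x^{5} - 24 x^{4} - 15 x^{3} - 40 x^{2} + 120 x + 120\right)}{80} is an antiderivative of f.
Check: d/dx[\frac{x \left(40 x^{5} - 24 x^{4} - 15 x^{3} - 40 x^{2} + 120 x + 120\right)}{80}] = 3 x^{5} - \frac{3 x^{4}}{2} - \frac{3 x^{3}}{4} - \frac{3 x^{2}}{2} + 3 x + \frac{3}{2}, which equals f(x).
F(6) = \frac{103536}{5}; F(1) = \frac{201}{80}.
Integral = F(6) - F(1) = \frac{331275}{16}.

Antiderivative: F(x) = \frac{x \left(40 x^{5} - 24 x^{4} - 15 x^{3} - 40 x^{2} + 120 x + 120\right)}{80}; value = \frac{331275}{16}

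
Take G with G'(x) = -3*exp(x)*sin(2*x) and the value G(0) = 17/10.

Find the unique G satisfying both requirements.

G(x) = (-6*exp(x)*sin(2*x) + 12*exp(x)*cos(2*x) + 5)/10

Since d/dx undoes antidifferentiation here, G(x) must give back the stated G'(x).
A general antiderivative is -3*exp(x)*sin(2*x)/5 + 6*exp(x)*cos(2*x)/5 + C.
The condition gives C = 17/10 - (6/5) = 1/2.
So G(x) = (-6*exp(x)*sin(2*x) + 12*exp(x)*cos(2*x) + 5)/10.
Check: d/dx[(-6*exp(x)*sin(2*x) + 12*exp(x)*cos(2*x) + 5)/10] = -3*exp(x)*sin(2*x) = G'(x).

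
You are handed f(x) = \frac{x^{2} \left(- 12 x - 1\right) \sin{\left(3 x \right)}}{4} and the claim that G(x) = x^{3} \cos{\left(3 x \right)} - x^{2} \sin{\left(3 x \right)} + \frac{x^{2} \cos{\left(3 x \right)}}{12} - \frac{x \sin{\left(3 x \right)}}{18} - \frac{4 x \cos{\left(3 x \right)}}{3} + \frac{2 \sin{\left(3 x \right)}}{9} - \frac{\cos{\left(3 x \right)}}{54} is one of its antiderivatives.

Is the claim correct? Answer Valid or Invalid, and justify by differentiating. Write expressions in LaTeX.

d/dx[G] = - 3 x^{3} \sin{\left(3 x \right)} - \frac{x^{2} \sin{\left(3 x \right)}}{4} + 2 x \sin{\left(3 x \right)} - \frac{2 \cos{\left(3 x \right)}}{3}
d/dx[G] - f(x) = 2 x \sin{\left(3 x \right)} - \frac{2 \cos{\left(3 x \right)}}{3} != 0.

Invalid: d/dx[G] - f = 2 x \sin{\left(3 x \right)} - \frac{2 \cos{\left(3 x \right)}}{3}, which is not 0.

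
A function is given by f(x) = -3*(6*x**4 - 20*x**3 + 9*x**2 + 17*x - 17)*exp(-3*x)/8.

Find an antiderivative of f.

f has the shape u'v + uv' for u = 3*x**4/4 - 3*x**3/2 - 3*x**2/8 + 15*x/8 - 3/2 and v = exp(-3*x) — it is the derivative of the product u*v.
Check: d/dx[3*(2*x**4 - 4*x**3 - x**2 + 5*x - 4)*exp(-3*x)/8] = (-18*x**4 + 60*x**3 - 27*x**2 - 51*x + 51)*exp(-3*x)/8, which equals f(x).

An antiderivative is F(x) = 3*(2*x**4 - 4*x**3 - x**2 + 5*x - 4)*exp(-3*x)/8.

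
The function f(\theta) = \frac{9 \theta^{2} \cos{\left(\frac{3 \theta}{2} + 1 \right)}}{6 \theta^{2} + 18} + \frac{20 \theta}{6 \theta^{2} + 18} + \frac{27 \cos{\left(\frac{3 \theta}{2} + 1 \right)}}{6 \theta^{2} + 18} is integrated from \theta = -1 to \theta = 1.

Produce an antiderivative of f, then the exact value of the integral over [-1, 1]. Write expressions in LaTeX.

Integrate term by term and add the pieces.
F(\theta) = \frac{5 \log{\left(\theta^{2} + 3 \right)}}{3} + \sin{\left(\frac{3 \theta}{2} + 1 \right)} is an antiderivative of f.
Check: d/d\theta[\frac{5 \log{\left(\theta^{2} + 3 \right)}}{3} + \sin{\left(\frac{3 \theta}{2} + 1 \right)}] = \frac{9 \theta^{2} \cos{\left(\frac{3 \theta}{2} + 1 \right)} + 20 \theta + 27 \cos{\left(\frac{3 \theta}{2} + 1 \right)}}{6 \theta^{2} + 18}, which equals f(\theta).
F(1) = \sin{\left(\frac{5}{2} \right)} + \frac{5 \log{\left(4 \right)}}{3}; F(-1) = - \sin{\left(\frac{1}{2} \right)} + \frac{5 \log{\left(4 \right)}}{3}.
Integral = F(1) - F(-1) = \sin{\left(\frac{1}{2} \right)} + \sin{\left(\frac{5}{2} \right)}.

Antiderivative: F(\theta) = \frac{5 \log{\left(\theta^{2} + 3 \right)}}{3} + \sin{\left(\frac{3 \theta}{2} + 1 \right)}; value = \sin{\left(\frac{1}{2} \right)} + \sin{\left(\frac{5}{2} \right)}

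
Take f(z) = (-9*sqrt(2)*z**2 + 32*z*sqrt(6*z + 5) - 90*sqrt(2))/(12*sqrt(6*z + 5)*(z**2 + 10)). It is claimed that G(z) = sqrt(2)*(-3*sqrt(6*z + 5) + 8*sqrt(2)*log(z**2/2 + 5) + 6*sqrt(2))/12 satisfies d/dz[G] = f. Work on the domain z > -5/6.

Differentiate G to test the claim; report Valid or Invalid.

Valid - differentiating G returns exactly f.

d/dz[G] = (-9*sqrt(2)*z**2 + 32*z*sqrt(6*z + 5) - 90*sqrt(2))/(12*z**2*sqrt(6*z + 5) + 120*sqrt(6*z + 5))
This equals f(z) exactly, so the claim holds.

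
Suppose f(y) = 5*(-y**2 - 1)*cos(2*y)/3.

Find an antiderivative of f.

An antiderivative is F(y) = -5*y**2*sin(2*y)/6 - 5*y*cos(2*y)/6 - 5*sin(2*y)/12.

A first test for any F(y): its y-derivative must equal f(y) identically.
Check: d/dy[-5*y**2*sin(2*y)/6 - 5*y*cos(2*y)/6 - 5*sin(2*y)/12] = -5*y**2*cos(2*y)/3 - 5*cos(2*y)/3, which equals f(y).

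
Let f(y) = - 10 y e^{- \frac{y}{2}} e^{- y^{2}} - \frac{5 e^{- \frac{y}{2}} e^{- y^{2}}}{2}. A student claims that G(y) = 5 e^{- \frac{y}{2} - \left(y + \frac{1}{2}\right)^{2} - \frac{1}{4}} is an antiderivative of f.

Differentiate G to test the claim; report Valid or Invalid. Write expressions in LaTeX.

Invalid: d/dy[G] - f = \frac{\left(20 y e^{\frac{1}{2}} e^{\frac{3 y}{2}} - 20 y e^{\frac{y}{2}} + 5 e^{\frac{1}{2}} e^{\frac{3 y}{2}} - 15 e^{\frac{y}{2}}\right) e^{- 2 y} e^{- y^{2}}}{2 e^{\frac{1}{2}}}, which is not 0.

d/dy[G] = \frac{\left(- 20 y - 15\right) e^{- \frac{3 y}{2}} e^{- y^{2}}}{2 e^{\frac{1}{2}}}
d/dy[G] - f(y) = \frac{\left(20 y e^{\frac{1}{2}} e^{\frac{3 y}{2}} - 20 y e^{\frac{y}{2}} + 5 e^{\frac{1}{2}} e^{\frac{3 y}{2}} - 15 e^{\frac{y}{2}}\right) e^{- 2 y} e^{- y^{2}}}{2 e^{\frac{1}{2}}} != 0.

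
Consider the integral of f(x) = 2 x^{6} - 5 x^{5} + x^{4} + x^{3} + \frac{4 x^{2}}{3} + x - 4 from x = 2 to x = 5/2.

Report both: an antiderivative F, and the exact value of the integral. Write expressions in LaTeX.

Antiderivative: F(x) = \frac{x \left(360 x^{6} - 1050 x^{5} + 252 x^{4} + 315 x^{3} + 560 x^{2} + 630 x - 5040\right)}{1260}; value = \frac{367247}{40320}

The integrand splits into summands that can be handled one at a time.
F(x) = \frac{x \left(360 x^{6} - 1050 x^{5} + 252 x^{4} + 315 x^{3} + 560 x^{2} + 630 x - 5040\right)}{1260} is an antiderivative of f.
Check: d/dx[\frac{x \left(360 x^{6} - 1050 x^{5} + 252 x^{4} + 315 x^{3} + 560 x^{2} + 630 x - 5040\right)}{1260}] = 2 x^{6} - 5 x^{5} + x^{4} + x^{3} + \frac{4 x^{2}}{3} + x - 4 = f(x).
F(5/2) = \frac{2435}{8064}; F(2) = - \frac{2774}{315}.
Integral = F(5/2) - F(2) = \frac{367247}{40320}.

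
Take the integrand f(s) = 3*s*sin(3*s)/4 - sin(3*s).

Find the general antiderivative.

F(s) = -s*cos(3*s)/4 + sin(3*s)/12 + cos(3*s)/3 + C

The integrand splits into summands that can be handled one at a time.
Check: d/ds[-s*cos(3*s)/4 + sin(3*s)/12 + cos(3*s)/3] = 3*s*sin(3*s)/4 - sin(3*s) = f(s).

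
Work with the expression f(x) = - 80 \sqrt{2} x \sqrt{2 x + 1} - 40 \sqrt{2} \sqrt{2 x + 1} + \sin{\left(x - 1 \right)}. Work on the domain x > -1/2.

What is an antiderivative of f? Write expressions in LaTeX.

An antiderivative is F(x) = - 2 \left(4 x + 2\right)^{\frac{5}{2}} - \cos{\left(x - 1 \right)}.

The integrand splits into summands that can be handled one at a time.
Check: d/dx[- 2 \left(4 x + 2\right)^{\frac{5}{2}} - \cos{\left(x - 1 \right)}] = - 80 \sqrt{2} x \sqrt{2 x + 1} - 40 \sqrt{2} \sqrt{2 x + 1} + \sin{\left(x - 1 \right)} = f(x).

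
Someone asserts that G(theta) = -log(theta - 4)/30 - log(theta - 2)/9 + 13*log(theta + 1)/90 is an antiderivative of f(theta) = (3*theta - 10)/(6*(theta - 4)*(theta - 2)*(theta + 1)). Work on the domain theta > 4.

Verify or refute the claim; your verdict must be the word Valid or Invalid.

Invalid: d/dtheta[G] - f = (10 - 3*theta)/(3*theta**3 - 15*theta**2 + 6*theta + 24), which is not 0.

d/dtheta[G] = (10 - 3*theta)/(6*theta**3 - 30*theta**2 + 12*theta + 48)
d/dtheta[G] - f(theta) = (10 - 3*theta)/(3*theta**3 - 15*theta**2 + 6*theta + 24) != 0.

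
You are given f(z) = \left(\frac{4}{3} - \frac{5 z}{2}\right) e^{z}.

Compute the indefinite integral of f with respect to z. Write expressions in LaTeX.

f has the shape u'v + uv' for u = \frac{23}{6} - \frac{5 z}{2} and v = e^{z} — it is the derivative of the product u*v.
Check: d/dz[- \frac{5 z e^{z}}{2} + \frac{23 e^{z}}{6}] = - \frac{5 z e^{z}}{2} + \frac{4 e^{z}}{3}, which equals f(z).

F(z) = - \frac{5 z e^{z}}{2} + \frac{23 e^{z}}{6} + C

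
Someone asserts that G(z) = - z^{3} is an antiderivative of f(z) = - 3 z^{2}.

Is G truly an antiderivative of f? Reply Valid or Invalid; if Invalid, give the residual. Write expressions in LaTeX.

Valid - differentiating G returns exactly f.

d/dz[G] = - 3 z^{2}
This equals f(z) exactly, so the claim holds.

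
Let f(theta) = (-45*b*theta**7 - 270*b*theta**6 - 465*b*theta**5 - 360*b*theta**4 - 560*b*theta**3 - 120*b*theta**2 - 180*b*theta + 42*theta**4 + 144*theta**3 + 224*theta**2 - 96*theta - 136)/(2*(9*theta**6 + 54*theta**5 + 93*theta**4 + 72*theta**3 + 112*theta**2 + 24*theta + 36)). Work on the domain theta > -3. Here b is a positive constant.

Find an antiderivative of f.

A candidate is checked by its d/dtheta: the result must match f(theta).
Check: d/dtheta[(-5*b*theta**2*(theta + 3)*(3*theta**2 + 2) - 12*theta**2 - 16*theta*(theta + 3) - 8)/(4*(theta + 3)*(3*theta**2 + 2))] = (-45*b*theta**7 - 270*b*theta**6 - 465*b*theta**5 - 360*b*theta**4 - 560*b*theta**3 - 120*b*theta**2 - 180*b*theta + 42*theta**4 + 144*theta**3 + 224*theta**2 - 96*theta - 136)/(18*theta**6 + 108*theta**5 + 186*theta**4 + 144*theta**3 + 224*theta**2 + 48*theta + 72), which equals f(theta).

An antiderivative is F(theta) = (-5*b*theta**2*(theta + 3)*(3*theta**2 + 2) - 12*theta**2 - 16*theta*(theta + 3) - 8)/(4*(theta + 3)*(3*theta**2 + 2)).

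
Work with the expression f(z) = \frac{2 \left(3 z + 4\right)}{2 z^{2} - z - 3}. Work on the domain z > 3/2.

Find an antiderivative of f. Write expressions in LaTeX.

Factor the denominator (\left(z + 1\right) \left(2 z - 3\right)) and decompose: f = \frac{34}{5 \left(2 z - 3\right)} - \frac{2}{5 \left(z + 1\right)}; each piece integrates to a log, atan, or power term.
Check: d/dz[\frac{17 \log{\left(z - \frac{3}{2} \right)} - 2 \log{\left(z + 1 \right)}}{5}] = \frac{6 z + 8}{2 z^{2} - z - 3}, which equals f(z).

An antiderivative is F(z) = \frac{17 \log{\left(z - \frac{3}{2} \right)} - 2 \log{\left(z + 1 \right)}}{5}.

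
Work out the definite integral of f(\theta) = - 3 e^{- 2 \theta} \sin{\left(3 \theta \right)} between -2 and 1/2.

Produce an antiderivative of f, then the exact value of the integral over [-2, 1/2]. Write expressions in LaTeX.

A first test for any F(\theta): its \theta-derivative must equal f(\theta) identically.
F(\theta) = \frac{3 \left(2 \sin{\left(3 \theta \right)} + 3 \cos{\left(3 \theta \right)}\right) e^{- 2 \theta}}{13} is an antiderivative of f.
Check: d/d\theta[\frac{3 \left(2 \sin{\left(3 \theta \right)} + 3 \cos{\left(3 \theta \right)}\right) e^{- 2 \theta}}{13}] = - 3 e^{- 2 \theta} \sin{\left(3 \theta \right)} = f(\theta).
F(1/2) = \frac{9 \cos{\left(\frac{3}{2} \right)}}{13 e} + \frac{6 \sin{\left(\frac{3}{2} \right)}}{13 e}; F(-2) = - \frac{6 e^{4} \sin{\left(6 \right)}}{13} + \frac{9 e^{4} \cos{\left(6 \right)}}{13}.
Integral = F(1/2) - F(-2) = - \frac{9 e^{4} \cos{\left(6 \right)}}{13} + \frac{6 e^{4} \sin{\left(6 \right)}}{13} + \frac{9 \cos{\left(\frac{3}{2} \right)}}{13 e} + \frac{6 \sin{\left(\frac{3}{2} \right)}}{13 e}.

Antiderivative: F(\theta) = \frac{3 \left(2 \sin{\left(3 \theta \right)} + 3 \cos{\left(3 \theta \right)}\right) e^{- 2 \theta}}{13}; value = - \frac{9 e^{4} \cos{\left(6 \right)}}{13} + \frac{6 e^{4} \sin{\left(6 \right)}}{13} + \frac{9 \cos{\left(\frac{3}{2} \right)}}{13 e} + \frac{6 \sin{\left(\frac{3}{2} \right)}}{13 e}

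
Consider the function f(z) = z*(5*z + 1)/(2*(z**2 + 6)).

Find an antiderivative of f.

For F(z) to be correct the identity F'(z) - f(z) = 0 must hold.
Check: d/dz[(10*z + log(z**2 + 6) - 10*sqrt(6)*atan(sqrt(6)*z/6))/4] = (5*z**2 + z)/(2*z**2 + 12), which equals f(z).

An antiderivative is F(z) = (10*z + log(z**2 + 6) - 10*sqrt(6)*atan(sqrt(6)*z/6))/4.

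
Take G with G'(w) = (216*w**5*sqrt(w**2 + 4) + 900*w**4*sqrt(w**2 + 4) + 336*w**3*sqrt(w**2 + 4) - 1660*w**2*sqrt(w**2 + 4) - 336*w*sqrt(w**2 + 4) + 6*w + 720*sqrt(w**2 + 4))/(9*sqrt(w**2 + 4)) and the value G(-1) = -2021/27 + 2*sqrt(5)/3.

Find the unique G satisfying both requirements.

G(w) = (18*sqrt(w**2 + 4) - 4*(-3*w**2 - 5*w + 6)**3 + 27)/27

Recover the given G'(w) by differentiating a candidate G(w); any mismatch rules it out.
A general antiderivative is 2*sqrt(w**2 + 4)/3 - 4*(-w**2 - 5*w/3 + 2)**3 + C.
The condition gives C = -2021/27 + 2*sqrt(5)/3 - (-2048/27 + 2*sqrt(5)/3) = 1.
So G(w) = (18*sqrt(w**2 + 4) - 4*(-3*w**2 - 5*w + 6)**3 + 27)/27.
Check: d/dw[(18*sqrt(w**2 + 4) - 4*(-3*w**2 - 5*w + 6)**3 + 27)/27] = (216*w**5*sqrt(w**2 + 4) + 900*w**4*sqrt(w**2 + 4) + 336*w**3*sqrt(w**2 + 4) - 1660*w**2*sqrt(w**2 + 4) - 336*w*sqrt(w**2 + 4) + 6*w + 720*sqrt(w**2 + 4))/(9*sqrt(w**2 + 4)) = G'(w).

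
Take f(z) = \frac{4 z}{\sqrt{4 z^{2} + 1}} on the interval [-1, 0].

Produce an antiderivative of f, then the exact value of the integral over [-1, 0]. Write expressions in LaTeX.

Antiderivative: F(z) = \sqrt{4 z^{2} + 1}; value = 1 - \sqrt{5}

f matches the chain-rule pattern g'(h)*h' with inner function h(z) = 4 z^{2} + 1; substituting u = h(z) collapses the integral.
F(z) = \sqrt{4 z^{2} + 1} is an antiderivative of f.
Check: d/dz[\sqrt{4 z^{2} + 1}] = \frac{4 z}{\sqrt{4 z^{2} + 1}} = f(z).
F(0) = 1; F(-1) = \sqrt{5}.
Integral = F(0) - F(-1) = 1 - \sqrt{5}.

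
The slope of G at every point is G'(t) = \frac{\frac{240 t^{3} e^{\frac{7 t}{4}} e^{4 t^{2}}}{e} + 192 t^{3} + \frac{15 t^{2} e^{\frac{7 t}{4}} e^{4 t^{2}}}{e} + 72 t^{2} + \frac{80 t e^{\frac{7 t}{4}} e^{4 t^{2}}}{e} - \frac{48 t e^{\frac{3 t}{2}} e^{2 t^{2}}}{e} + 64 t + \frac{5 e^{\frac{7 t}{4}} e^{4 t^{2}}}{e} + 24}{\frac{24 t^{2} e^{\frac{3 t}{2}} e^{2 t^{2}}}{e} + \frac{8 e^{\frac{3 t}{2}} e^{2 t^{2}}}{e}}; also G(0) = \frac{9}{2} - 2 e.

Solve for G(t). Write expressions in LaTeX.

Recover the given G'(t) by differentiating a candidate G(t); any mismatch rules it out.
A general antiderivative is \frac{5 e^{2 t^{2} + \frac{t}{4}}}{2} - 2 e^{- 2 t^{2} - \frac{3 t}{2} + 1} - \log{\left(3 t^{2} + 1 \right)} + C.
The condition gives C = \frac{9}{2} - 2 e - (\frac{5}{2} - 2 e) = 2.
So G(t) = \frac{5 e^{2 t^{2} + \frac{t}{4}}}{2} - 2 e^{- 2 t^{2} - \frac{3 t}{2} + 1} - \log{\left(3 t^{2} + 1 \right)} + 2.
Check: d/dt[\frac{5 e^{2 t^{2} + \frac{t}{4}}}{2} - 2 e^{- 2 t^{2} - \frac{3 t}{2} + 1} - \log{\left(3 t^{2} + 1 \right)} + 2] = \frac{\frac{240 t^{3} e^{\frac{7 t}{4}} e^{4 t^{2}}}{e} + 192 t^{3} + \frac{15 t^{2} e^{\frac{7 t}{4}} e^{4 t^{2}}}{e} + 72 t^{2} + \frac{80 t e^{\frac{7 t}{4}} e^{4 t^{2}}}{e} - \frac{48 t e^{\frac{3 t}{2}} e^{2 t^{2}}}{e} + 64 t + \frac{5 e^{\frac{7 t}{4}} e^{4 t^{2}}}{e} + 24}{\frac{24 t^{2} e^{\frac{3 t}{2}} e^{2 t^{2}}}{e} + \frac{8 e^{\frac{3 t}{2}} e^{2 t^{2}}}{e}} = G'(t).

G(t) = \frac{5 e^{2 t^{2} + \frac{t}{4}}}{2} - 2 e^{- 2 t^{2} - \frac{3 t}{2} + 1} - \log{\left(3 t^{2} + 1 \right)} + 2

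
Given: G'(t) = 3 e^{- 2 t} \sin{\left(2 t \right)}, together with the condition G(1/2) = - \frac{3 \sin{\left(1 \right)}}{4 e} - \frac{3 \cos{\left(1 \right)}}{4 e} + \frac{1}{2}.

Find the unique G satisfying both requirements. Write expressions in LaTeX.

Whatever form G(t) takes, its d/dt must return the stated G'(t).
A general antiderivative is - \frac{3 e^{- 2 t} \sin{\left(2 t \right)}}{4} - \frac{3 e^{- 2 t} \cos{\left(2 t \right)}}{4} + C.
The condition gives C = - \frac{3 \sin{\left(1 \right)}}{4 e} - \frac{3 \cos{\left(1 \right)}}{4 e} + \frac{1}{2} - (- \frac{3 \sin{\left(1 \right)}}{4 e} - \frac{3 \cos{\left(1 \right)}}{4 e}) = \frac{1}{2}.
So G(t) = - \frac{\left(- 2 e^{2 t} + 3 \sin{\left(2 t \right)} + 3 \cos{\left(2 t \right)}\right) e^{- 2 t}}{4}.
Check: d/dt[- \frac{\left(- 2 e^{2 t} + 3 \sin{\left(2 t \right)} + 3 \cos{\left(2 t \right)}\right) e^{- 2 t}}{4}] = 3 e^{- 2 t} \sin{\left(2 t \right)} = G'(t).

G(t) = - \frac{\left(- 2 e^{2 t} + 3 \sin{\left(2 t \right)} + 3 \cos{\left(2 t \right)}\right) e^{- 2 t}}{4}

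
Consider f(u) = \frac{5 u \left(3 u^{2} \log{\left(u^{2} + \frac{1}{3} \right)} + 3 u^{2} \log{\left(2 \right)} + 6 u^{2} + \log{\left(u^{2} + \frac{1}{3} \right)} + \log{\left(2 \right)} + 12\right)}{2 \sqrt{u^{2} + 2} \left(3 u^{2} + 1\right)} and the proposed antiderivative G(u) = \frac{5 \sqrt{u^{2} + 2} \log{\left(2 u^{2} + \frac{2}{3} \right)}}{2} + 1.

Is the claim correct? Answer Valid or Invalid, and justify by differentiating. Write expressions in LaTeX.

d/du[G] = \frac{15 u^{3} \log{\left(u^{2} + \frac{1}{3} \right)} + 15 u^{3} \log{\left(2 \right)} + 30 u^{3} + 5 u \log{\left(u^{2} + \frac{1}{3} \right)} + 5 u \log{\left(2 \right)} + 60 u}{6 u^{2} \sqrt{u^{2} + 2} + 2 \sqrt{u^{2} + 2}}
This equals f(u) exactly, so the claim holds.

Valid - the claim checks out under differentiation.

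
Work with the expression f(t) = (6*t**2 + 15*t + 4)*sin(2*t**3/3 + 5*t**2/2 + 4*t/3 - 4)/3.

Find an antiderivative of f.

f matches the chain-rule pattern g'(h)*h' with inner function h(t) = 2*t**3/3 + 5*t**2/2 + 4*t/3 - 4; substituting u = h(t) collapses the integral.
Check: d/dt[-cos(2*t**3/3 + 5*t**2/2 + 4*t/3 - 4)] = 2*t**2*sin(2*t**3/3 + 5*t**2/2 + 4*t/3 - 4) + 5*t*sin(2*t**3/3 + 5*t**2/2 + 4*t/3 - 4) + 4*sin(2*t**3/3 + 5*t**2/2 + 4*t/3 - 4)/3, which equals f(t).

An antiderivative is F(t) = -cos(2*t**3/3 + 5*t**2/2 + 4*t/3 - 4).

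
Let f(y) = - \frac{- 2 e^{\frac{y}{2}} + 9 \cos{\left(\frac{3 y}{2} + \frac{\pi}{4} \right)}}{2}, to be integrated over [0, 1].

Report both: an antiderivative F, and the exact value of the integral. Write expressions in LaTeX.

Since d/dy undoes antidifferentiation here, F'(y) = f(y) is required of F(y).
F(y) = 2 e^{\frac{y}{2}} - 3 \sin{\left(\frac{3 y}{2} + \frac{\pi}{4} \right)} is an antiderivative of f.
Check: d/dy[2 e^{\frac{y}{2}} - 3 \sin{\left(\frac{3 y}{2} + \frac{\pi}{4} \right)}] = e^{\frac{y}{2}} - \frac{9 \cos{\left(\frac{3 y}{2} + \frac{\pi}{4} \right)}}{2}, which equals f(y).
F(1) = - 3 \sin{\left(\frac{\pi}{4} + \frac{3}{2} \right)} + 2 e^{\frac{1}{2}}; F(0) = 2 - \frac{3 \sqrt{2}}{2}.
Integral = F(1) - F(0) = - 3 \sin{\left(\frac{\pi}{4} + \frac{3}{2} \right)} - 2 + \frac{3 \sqrt{2}}{2} + 2 e^{\frac{1}{2}}.

Antiderivative: F(y) = 2 e^{\frac{y}{2}} - 3 \sin{\left(\frac{3 y}{2} + \frac{\pi}{4} \right)}; value = - 3 \sin{\left(\frac{\pi}{4} + \frac{3}{2} \right)} - 2 + \frac{3 \sqrt{2}}{2} + 2 e^{\frac{1}{2}}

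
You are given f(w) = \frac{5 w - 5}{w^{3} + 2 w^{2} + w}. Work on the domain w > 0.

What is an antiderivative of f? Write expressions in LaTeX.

The denominator factors as w \left(w + 1\right)^{2}; partial fractions split f into directly integrable pieces: \frac{5}{w + 1} + \frac{10}{\left(w + 1\right)^{2}} - \frac{5}{w}.
Check: d/dw[\frac{5 \left(- \left(w + 1\right) \log{\left(w \right)} + \left(w + 1\right) \log{\left(w + 1 \right)} - 2\right)}{w + 1}] = \frac{5 w - 5}{w^{3} + 2 w^{2} + w} = f(w).

An antiderivative is F(w) = \frac{5 \left(- \left(w + 1\right) \log{\left(w \right)} + \left(w + 1\right) \log{\left(w + 1 \right)} - 2\right)}{w + 1}.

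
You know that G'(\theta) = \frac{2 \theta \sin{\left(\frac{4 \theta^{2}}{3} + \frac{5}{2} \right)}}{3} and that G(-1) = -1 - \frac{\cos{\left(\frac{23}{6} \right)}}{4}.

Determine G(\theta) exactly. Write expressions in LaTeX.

G(\theta) = - \frac{\cos{\left(\frac{4 \theta^{2}}{3} + \frac{5}{2} \right)}}{4} - 1

G'(\theta) matches the chain-rule pattern g'(h)*h' with inner function h(\theta) = \frac{4 \theta^{2}}{3} + \frac{5}{2}; substituting u = h(\theta) collapses the integral.
A general antiderivative is - \frac{\cos{\left(\frac{4 \theta^{2}}{3} + \frac{5}{2} \right)}}{4} + C.
The condition gives C = -1 - \frac{\cos{\left(\frac{23}{6} \right)}}{4} - (- \frac{\cos{\left(\frac{23}{6} \right)}}{4}) = -1.
So G(\theta) = - \frac{\cos{\left(\frac{4 \theta^{2}}{3} + \frac{5}{2} \right)}}{4} - 1.
Check: d/d\theta[- \frac{\cos{\left(\frac{4 \theta^{2}}{3} + \frac{5}{2} \right)}}{4} - 1] = \frac{2 \theta \sin{\left(\frac{4 \theta^{2}}{3} + \frac{5}{2} \right)}}{3} = G'(\theta).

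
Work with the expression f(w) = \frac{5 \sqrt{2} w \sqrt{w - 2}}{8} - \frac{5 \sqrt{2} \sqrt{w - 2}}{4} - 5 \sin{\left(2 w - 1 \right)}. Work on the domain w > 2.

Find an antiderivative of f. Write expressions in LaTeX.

The integrand splits into summands that can be handled one at a time.
Check: d/dw[\frac{\sqrt{2} \left(w - 2\right)^{\frac{5}{2}} + 10 \cos{\left(2 w - 1 \right)}}{4}] = \frac{5 \sqrt{2} w \sqrt{w - 2}}{8} - \frac{5 \sqrt{2} \sqrt{w - 2}}{4} - 5 \sin{\left(2 w - 1 \right)} = f(w).

An antiderivative is F(w) = \frac{\sqrt{2} \left(w - 2\right)^{\frac{5}{2}} + 10 \cos{\left(2 w - 1 \right)}}{4}.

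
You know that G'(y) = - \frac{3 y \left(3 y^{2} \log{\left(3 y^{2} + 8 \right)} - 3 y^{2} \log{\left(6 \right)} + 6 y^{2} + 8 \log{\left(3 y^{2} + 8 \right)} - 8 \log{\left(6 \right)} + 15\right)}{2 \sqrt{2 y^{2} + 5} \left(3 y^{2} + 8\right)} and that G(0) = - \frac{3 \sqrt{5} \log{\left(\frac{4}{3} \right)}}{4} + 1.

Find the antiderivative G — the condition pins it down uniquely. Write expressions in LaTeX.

Recognize the product-rule pattern: G'(y) = u'v + uv' with u = - \frac{3 \sqrt{2 y^{2} + 5}}{4}, v = \log{\left(\frac{y^{2}}{2} + \frac{4}{3} \right)}, so integration by parts undoes it.
A general antiderivative is - \frac{3 \sqrt{2 y^{2} + 5} \log{\left(\frac{y^{2}}{2} + \frac{4}{3} \right)}}{4} + C.
The condition gives C = - \frac{3 \sqrt{5} \log{\left(\frac{4}{3} \right)}}{4} + 1 - (- \frac{3 \sqrt{5} \log{\left(\frac{4}{3} \right)}}{4}) = 1.
So G(y) = \frac{- 3 \sqrt{2 y^{2} + 5} \log{\left(\frac{y^{2}}{2} + \frac{4}{3} \right)} + 4}{4}.
Check: d/dy[\frac{- 3 \sqrt{2 y^{2} + 5} \log{\left(\frac{y^{2}}{2} + \frac{4}{3} \right)} + 4}{4}] = \frac{- 9 y^{3} \log{\left(3 y^{2} + 8 \right)} - 18 y^{3} + 9 y^{3} \log{\left(6 \right)} - 24 y \log{\left(3 y^{2} + 8 \right)} - 45 y + 24 y \log{\left(6 \right)}}{6 y^{2} \sqrt{2 y^{2} + 5} + 16 \sqrt{2 y^{2} + 5}}, which equals G'(y).

G(y) = \frac{- 3 \sqrt{2 y^{2} + 5} \log{\left(\frac{y^{2}}{2} + \frac{4}{3} \right)} + 4}{4}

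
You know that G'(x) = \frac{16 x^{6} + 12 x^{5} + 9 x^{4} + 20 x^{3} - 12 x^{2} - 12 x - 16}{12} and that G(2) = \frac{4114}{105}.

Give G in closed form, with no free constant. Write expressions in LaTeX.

G(x) = \frac{4 x^{7}}{21} + \frac{x^{6}}{6} + \frac{3 x^{5}}{20} + \frac{5 x^{4}}{12} - \frac{x^{3}}{3} - \frac{x^{2}}{2} - \frac{4 x}{3}

For G(x) to be correct, d/dx[G] must agree with the stated G'(x) identically.
A general antiderivative is \frac{4 x^{7}}{21} + \frac{x^{6}}{6} + \frac{3 x^{5}}{20} + \frac{5 x^{4}}{12} - \frac{x^{3}}{3} - \frac{x^{2}}{2} - \frac{4 x}{3} + C.
The condition gives C = \frac{4114}{105} - (\frac{4114}{105}) = 0.
So G(x) = \frac{4 x^{7}}{21} + \frac{x^{6}}{6} + \frac{3 x^{5}}{20} + \frac{5 x^{4}}{12} - \frac{x^{3}}{3} - \frac{x^{2}}{2} - \frac{4 x}{3}.
Check: d/dx[\frac{4 x^{7}}{21} + \frac{x^{6}}{6} + \frac{3 x^{5}}{20} + \frac{5 x^{4}}{12} - \frac{x^{3}}{3} - \frac{x^{2}}{2} - \frac{4 x}{3}] = \frac{4 x^{6}}{3} + x^{5} + \frac{3 x^{4}}{4} + \frac{5 x^{3}}{3} - x^{2} - x - \frac{4}{3}, which equals G'(x).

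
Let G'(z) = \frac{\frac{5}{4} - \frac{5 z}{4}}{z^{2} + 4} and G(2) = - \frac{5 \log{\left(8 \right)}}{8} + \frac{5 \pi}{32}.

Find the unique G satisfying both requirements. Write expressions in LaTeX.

Whatever form G(z) takes, its d/dz must return the stated G'(z).
A general antiderivative is - \frac{5 \log{\left(z^{2} + 4 \right)}}{8} + \frac{5 \operatorname{atan}{\left(\frac{z}{2} \right)}}{8} + C.
The condition gives C = - \frac{5 \log{\left(8 \right)}}{8} + \frac{5 \pi}{32} - (- \frac{5 \log{\left(8 \right)}}{8} + \frac{5 \pi}{32}) = 0.
So G(z) = \frac{5 \left(- \log{\left(z^{2} + 4 \right)} + \operatorname{atan}{\left(\frac{z}{2} \right)}\right)}{8}.
Check: d/dz[\frac{5 \left(- \log{\left(z^{2} + 4 \right)} + \operatorname{atan}{\left(\frac{z}{2} \right)}\right)}{8}] = \frac{5 - 5 z}{4 z^{2} + 16}, which equals G'(z).

G(z) = \frac{5 \left(- \log{\left(z^{2} + 4 \right)} + \operatorname{atan}{\left(\frac{z}{2} \right)}\right)}{8}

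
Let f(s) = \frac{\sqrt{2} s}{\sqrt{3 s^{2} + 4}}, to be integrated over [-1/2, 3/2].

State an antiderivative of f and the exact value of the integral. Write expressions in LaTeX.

Antiderivative: F(s) = \frac{2 \sqrt{\frac{3 s^{2}}{2} + 2}}{3}; value = - \frac{\sqrt{38}}{6} + \frac{\sqrt{86}}{6}

f matches the chain-rule pattern g'(h)*h' with inner function h(s) = \frac{3 s^{2}}{2} + 2; substituting u = h(s) collapses the integral.
F(s) = \frac{2 \sqrt{\frac{3 s^{2}}{2} + 2}}{3} is an antiderivative of f.
Check: d/ds[\frac{2 \sqrt{\frac{3 s^{2}}{2} + 2}}{3}] = \frac{\sqrt{2} s}{\sqrt{3 s^{2} + 4}} = f(s).
F(3/2) = \frac{\sqrt{86}}{6}; F(-1/2) = \frac{\sqrt{38}}{6}.
Integral = F(3/2) - F(-1/2) = - \frac{\sqrt{38}}{6} + \frac{\sqrt{86}}{6}.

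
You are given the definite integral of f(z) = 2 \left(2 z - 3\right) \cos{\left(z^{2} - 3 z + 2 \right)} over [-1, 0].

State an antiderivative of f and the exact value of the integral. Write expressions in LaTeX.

f matches the chain-rule pattern g'(h)*h' with inner function h(z) = z^{2} - 3 z + 2; substituting u = h(z) collapses the integral.
F(z) = 2 \sin{\left(z^{2} - 3 z + 2 \right)} is an antiderivative of f.
Check: d/dz[2 \sin{\left(z^{2} - 3 z + 2 \right)}] = 4 z \cos{\left(z^{2} - 3 z + 2 \right)} - 6 \cos{\left(z^{2} - 3 z + 2 \right)}, which equals f(z).
F(0) = 2 \sin{\left(2 \right)}; F(-1) = 2 \sin{\left(6 \right)}.
Integral = F(0) - F(-1) = - 2 \sin{\left(6 \right)} + 2 \sin{\left(2 \right)}.

Antiderivative: F(z) = 2 \sin{\left(z^{2} - 3 z + 2 \right)}; value = - 2 \sin{\left(6 \right)} + 2 \sin{\left(2 \right)}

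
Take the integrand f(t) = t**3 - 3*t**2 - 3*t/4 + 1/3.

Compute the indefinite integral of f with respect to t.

F(t) = t*(6*t**3 - 24*t**2 - 9*t + 8)/24 + C

Integrate term by term and add the pieces.
Check: d/dt[t*(6*t**3 - 24*t**2 - 9*t + 8)/24] = t**3 - 3*t**2 - 3*t/4 + 1/3 = f(t).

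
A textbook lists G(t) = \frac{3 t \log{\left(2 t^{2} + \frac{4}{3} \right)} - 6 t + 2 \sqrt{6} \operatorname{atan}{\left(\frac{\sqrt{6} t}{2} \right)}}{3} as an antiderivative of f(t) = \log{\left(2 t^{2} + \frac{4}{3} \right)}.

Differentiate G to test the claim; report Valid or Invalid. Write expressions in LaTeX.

Valid - differentiating G returns exactly f.

d/dt[G] = \log{\left(t^{2} + \frac{2}{3} \right)} + \log{\left(2 \right)}
This equals f(t) exactly, so the claim holds.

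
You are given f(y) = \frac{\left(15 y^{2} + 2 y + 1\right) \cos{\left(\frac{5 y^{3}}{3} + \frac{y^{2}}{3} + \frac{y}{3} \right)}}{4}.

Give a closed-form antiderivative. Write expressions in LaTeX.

An antiderivative is F(y) = \frac{3 \sin{\left(\frac{5 y^{3}}{3} + \frac{y^{2}}{3} + \frac{y}{3} \right)}}{4}.

f matches the chain-rule pattern g'(h)*h' with inner function h(y) = \frac{5 y^{3}}{3} + \frac{y^{2}}{3} + \frac{y}{3}; substituting u = h(y) collapses the integral.
Check: d/dy[\frac{3 \sin{\left(\frac{5 y^{3}}{3} + \frac{y^{2}}{3} + \frac{y}{3} \right)}}{4}] = \frac{15 y^{2} \cos{\left(\frac{5 y^{3}}{3} + \frac{y^{2}}{3} + \frac{y}{3} \right)}}{4} + \frac{y \cos{\left(\frac{5 y^{3}}{3} + \frac{y^{2}}{3} + \frac{y}{3} \right)}}{2} + \frac{\cos{\left(\frac{5 y^{3}}{3} + \frac{y^{2}}{3} + \frac{y}{3} \right)}}{4}, which equals f(y).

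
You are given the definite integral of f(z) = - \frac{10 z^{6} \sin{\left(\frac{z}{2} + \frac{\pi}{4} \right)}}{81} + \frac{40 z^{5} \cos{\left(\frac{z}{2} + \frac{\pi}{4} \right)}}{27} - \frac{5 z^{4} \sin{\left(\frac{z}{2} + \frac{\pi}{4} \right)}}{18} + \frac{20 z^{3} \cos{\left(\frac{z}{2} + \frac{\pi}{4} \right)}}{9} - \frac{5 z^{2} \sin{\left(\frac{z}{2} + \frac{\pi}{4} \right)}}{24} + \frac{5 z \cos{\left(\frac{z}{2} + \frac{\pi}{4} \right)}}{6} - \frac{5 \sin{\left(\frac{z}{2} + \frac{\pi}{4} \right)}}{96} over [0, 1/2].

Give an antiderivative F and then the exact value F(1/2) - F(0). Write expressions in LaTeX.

Recognize the product-rule pattern: f = u'v + uv' with u = - \frac{5 \left(- \frac{2 z^{2}}{3} - \frac{1}{2}\right)^{3}}{6}, v = \cos{\left(\frac{z}{2} + \frac{\pi}{4} \right)}, so integration by parts undoes it.
F(z) = \frac{20 z^{6} \cos{\left(\frac{z}{2} + \frac{\pi}{4} \right)}}{81} + \frac{5 z^{4} \cos{\left(\frac{z}{2} + \frac{\pi}{4} \right)}}{9} + \frac{5 z^{2} \cos{\left(\frac{z}{2} + \frac{\pi}{4} \right)}}{12} + \frac{5 \cos{\left(\frac{z}{2} + \frac{\pi}{4} \right)}}{48} is an antiderivative of f.
Check: d/dz[\frac{20 z^{6} \cos{\left(\frac{z}{2} + \frac{\pi}{4} \right)}}{81} + \frac{5 z^{4} \cos{\left(\frac{z}{2} + \frac{\pi}{4} \right)}}{9} + \frac{5 z^{2} \cos{\left(\frac{z}{2} + \frac{\pi}{4} \right)}}{12} + \frac{5 \cos{\left(\frac{z}{2} + \frac{\pi}{4} \right)}}{48}] = - \frac{10 z^{6} \sin{\left(\frac{z}{2} + \frac{\pi}{4} \right)}}{81} + \frac{40 z^{5} \cos{\left(\frac{z}{2} + \frac{\pi}{4} \right)}}{27} - \frac{5 z^{4} \sin{\left(\frac{z}{2} + \frac{\pi}{4} \right)}}{18} + \frac{20 z^{3} \cos{\left(\frac{z}{2} + \frac{\pi}{4} \right)}}{9} - \frac{5 z^{2} \sin{\left(\frac{z}{2} + \frac{\pi}{4} \right)}}{24} + \frac{5 z \cos{\left(\frac{z}{2} + \frac{\pi}{4} \right)}}{6} - \frac{5 \sin{\left(\frac{z}{2} + \frac{\pi}{4} \right)}}{96} = f(z).
F(1/2) = \frac{20 \cos{\left(\frac{1}{4} + \frac{\pi}{4} \right)}}{81}; F(0) = \frac{5 \sqrt{2}}{96}.
Integral = F(1/2) - F(0) = - \frac{5 \sqrt{2}}{96} + \frac{20 \cos{\left(\frac{1}{4} + \frac{\pi}{4} \right)}}{81}.

Antiderivative: F(z) = \frac{20 z^{6} \cos{\left(\frac{z}{2} + \frac{\pi}{4} \right)}}{81} + \frac{5 z^{4} \cos{\left(\frac{z}{2} + \frac{\pi}{4} \right)}}{9} + \frac{5 z^{2} \cos{\left(\frac{z}{2} + \frac{\pi}{4} \right)}}{12} + \frac{5 \cos{\left(\frac{z}{2} + \frac{\pi}{4} \right)}}{48}; value = - \frac{5 \sqrt{2}}{96} + \frac{20 \cos{\left(\frac{1}{4} + \frac{\pi}{4} \right)}}{81}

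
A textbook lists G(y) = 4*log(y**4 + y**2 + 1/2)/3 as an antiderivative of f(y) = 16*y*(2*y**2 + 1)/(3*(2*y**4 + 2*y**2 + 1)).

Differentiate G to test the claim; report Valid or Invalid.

d/dy[G] = (32*y**3 + 16*y)/(6*y**4 + 6*y**2 + 3)
This equals f(y) exactly, so the claim holds.

Valid - the claim checks out under differentiation.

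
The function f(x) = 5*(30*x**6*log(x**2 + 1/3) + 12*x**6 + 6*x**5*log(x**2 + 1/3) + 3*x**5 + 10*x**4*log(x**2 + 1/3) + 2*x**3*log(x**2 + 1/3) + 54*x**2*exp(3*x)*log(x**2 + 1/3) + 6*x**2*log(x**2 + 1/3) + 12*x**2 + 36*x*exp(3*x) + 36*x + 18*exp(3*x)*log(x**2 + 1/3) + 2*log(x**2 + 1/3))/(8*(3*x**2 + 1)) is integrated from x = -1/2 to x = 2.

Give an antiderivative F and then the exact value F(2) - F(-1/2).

Antiderivative: F(x) = 5*x**5*log(x**2 + 1/3)/4 + 5*x**4*log(x**2 + 1/3)/16 + 5*x*log(x**2 + 1/3)/4 + 15*exp(3*x)*log(x**2 + 1/3)/4 + 15*log(x**2 + 1/3)/4; value = -15*exp(-3/2)*log(7/12)/4 - 795*log(7/12)/256 + 205*log(13/3)/4 + 15*exp(6)*log(13/3)/4

f has the shape u'v + uv' for u = 5*x**5/4 + 5*x**4/16 + 5*x/4 + 15*exp(3*x)/4 + 15/4 and v = log(x**2 + 1/3) — it is the derivative of the product u*v.
F(x) = 5*x**5*log(x**2 + 1/3)/4 + 5*x**4*log(x**2 + 1/3)/16 + 5*x*log(x**2 + 1/3)/4 + 15*exp(3*x)*log(x**2 + 1/3)/4 + 15*log(x**2 + 1/3)/4 is an antiderivative of f.
Check: d/dx[5*x**5*log(x**2 + 1/3)/4 + 5*x**4*log(x**2 + 1/3)/16 + 5*x*log(x**2 + 1/3)/4 + 15*exp(3*x)*log(x**2 + 1/3)/4 + 15*log(x**2 + 1/3)/4] = (150*x**6*log(x**2 + 1/3) + 60*x**6 + 30*x**5*log(x**2 + 1/3) + 15*x**5 + 50*x**4*log(x**2 + 1/3) + 10*x**3*log(x**2 + 1/3) + 270*x**2*exp(3*x)*log(x**2 + 1/3) + 30*x**2*log(x**2 + 1/3) + 60*x**2 + 180*x*exp(3*x) + 180*x + 90*exp(3*x)*log(x**2 + 1/3) + 10*log(x**2 + 1/3))/(24*x**2 + 8), which equals f(x).
F(2) = 205*log(13/3)/4 + 15*exp(6)*log(13/3)/4; F(-1/2) = 795*log(7/12)/256 + 15*exp(-3/2)*log(7/12)/4.
Integral = F(2) - F(-1/2) = -15*exp(-3/2)*log(7/12)/4 - 795*log(7/12)/256 + 205*log(13/3)/4 + 15*exp(6)*log(13/3)/4.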